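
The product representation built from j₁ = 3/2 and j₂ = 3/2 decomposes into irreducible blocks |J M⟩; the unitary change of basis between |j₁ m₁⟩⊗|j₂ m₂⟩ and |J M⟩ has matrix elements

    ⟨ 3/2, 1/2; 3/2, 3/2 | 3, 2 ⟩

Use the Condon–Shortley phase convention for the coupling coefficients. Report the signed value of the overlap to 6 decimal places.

+√(1/2) = +0.707107

√[7·0!3!3!/7! · 2!1!3!0!5!1!] = √(72)
  +(−1)^0/∏(0,0,1,3,2,0)! = 1/12  (running 1/12)
⟨..|..⟩ = √(72)·(1/12) = +0.707107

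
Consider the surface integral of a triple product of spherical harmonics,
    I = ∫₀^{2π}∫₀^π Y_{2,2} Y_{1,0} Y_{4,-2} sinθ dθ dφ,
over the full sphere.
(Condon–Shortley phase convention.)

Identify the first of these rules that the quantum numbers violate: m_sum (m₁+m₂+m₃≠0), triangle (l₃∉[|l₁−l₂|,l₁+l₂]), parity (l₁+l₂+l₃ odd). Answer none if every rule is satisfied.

triangle

m₁+m₂+m₃ = 2 + 0 − 2 = 0  ✓
triangle: need |l₁−l₂| ≤ l₃ ≤ l₁+l₂ = [1,3]; l₃=4 is outside  ✗
parity: l₁+l₂+l₃ = 7 is odd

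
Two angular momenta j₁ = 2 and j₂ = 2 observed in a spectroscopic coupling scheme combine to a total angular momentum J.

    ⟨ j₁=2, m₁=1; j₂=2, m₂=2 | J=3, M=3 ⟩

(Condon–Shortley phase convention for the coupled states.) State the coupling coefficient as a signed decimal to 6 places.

−√(1/2) ≈ -0.707107

√[7·1!3!3!/8! · 3!1!4!0!6!0!] = √(648)
  +(−1)^1/∏(1,0,0,3,3,0)! = -1/36  (running -1/36)
⟨..|..⟩ = √(648)·(-1/36) = -0.707107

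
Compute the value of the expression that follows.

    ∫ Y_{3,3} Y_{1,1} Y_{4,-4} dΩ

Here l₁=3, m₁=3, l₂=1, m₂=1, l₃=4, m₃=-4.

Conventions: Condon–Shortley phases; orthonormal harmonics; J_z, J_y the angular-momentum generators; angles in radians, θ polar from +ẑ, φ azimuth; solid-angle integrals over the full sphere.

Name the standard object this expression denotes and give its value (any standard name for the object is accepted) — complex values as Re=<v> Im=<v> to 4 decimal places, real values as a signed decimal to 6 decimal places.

This is a Gaunt coefficient — the integral of a triple product of spherical harmonics over the sphere.
Rules hold: Σm=0, L=8 even, 2≤4≤4.
N = 7·3·9 = 189
Δ = 0!·6!·2!/9! = 1/252
Racah Σ t=0..0: t=0:+1/36 = 1/36
⇒ 3j(3 1 4; 0 0 0)² = 4/63, sgn +1
Racah Σ t=0..0: t=0:+1/1440 = 1/1440
⇒ 3j(3 1 4; 3 1 -4)² = 1/9, sgn +1
4πI² = N·(3j₀)²·(3jₘ)² = 4/3
I = +1·√(1.33333/4π) = 0.32573501

Gaunt coefficient, +0.325735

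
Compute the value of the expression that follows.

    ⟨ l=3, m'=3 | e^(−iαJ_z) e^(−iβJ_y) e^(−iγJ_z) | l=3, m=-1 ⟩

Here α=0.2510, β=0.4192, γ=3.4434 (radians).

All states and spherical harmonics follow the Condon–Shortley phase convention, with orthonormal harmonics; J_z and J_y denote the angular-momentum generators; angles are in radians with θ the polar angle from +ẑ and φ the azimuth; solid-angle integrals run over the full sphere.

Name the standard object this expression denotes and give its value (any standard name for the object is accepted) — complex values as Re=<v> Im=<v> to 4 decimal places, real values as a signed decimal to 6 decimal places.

Wigner D-matrix element, Re=-0.0062 Im=0.0030

This is a Wigner D-matrix element — the rotation-matrix element ⟨l m'| R(α,β,γ) |l m⟩ in the angular-momentum basis.
Split into d^3_{3,-1}(β=0.4192) × two z-phases.
Half-angle: c=0.978114, s=0.208069. N=√(720·1·2·24)=185.903201
Admissible k: 0..0 (factorial args all ≥0)
  k=0: (−1)^4·185.9032/(48)·0.9781^2·0.2081^4 = +0.006945
d^3_{3,-1}(0.4192) = +0.006945
D = (+0.729641-0.683831i)·(+0.006945)·(-0.954801-0.297246i) = -0.006250+0.003028i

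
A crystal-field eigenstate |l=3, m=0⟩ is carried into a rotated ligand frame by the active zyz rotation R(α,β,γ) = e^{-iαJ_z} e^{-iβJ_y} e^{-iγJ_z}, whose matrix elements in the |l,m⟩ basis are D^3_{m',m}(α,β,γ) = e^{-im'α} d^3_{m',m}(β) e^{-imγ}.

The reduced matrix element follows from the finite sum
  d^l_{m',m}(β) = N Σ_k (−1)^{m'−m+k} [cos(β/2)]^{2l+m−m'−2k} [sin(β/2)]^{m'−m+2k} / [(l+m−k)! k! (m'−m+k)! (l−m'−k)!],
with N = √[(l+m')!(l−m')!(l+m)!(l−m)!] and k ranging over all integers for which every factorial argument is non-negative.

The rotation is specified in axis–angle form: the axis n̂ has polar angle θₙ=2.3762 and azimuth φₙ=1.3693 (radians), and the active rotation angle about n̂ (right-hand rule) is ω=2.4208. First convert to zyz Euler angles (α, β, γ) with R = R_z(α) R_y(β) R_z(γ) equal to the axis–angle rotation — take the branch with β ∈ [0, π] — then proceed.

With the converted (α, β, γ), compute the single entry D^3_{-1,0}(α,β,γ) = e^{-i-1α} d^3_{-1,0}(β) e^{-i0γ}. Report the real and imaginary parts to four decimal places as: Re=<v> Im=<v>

Re=-0.1032 Im=0.3586

Axis–angle → zyz. n̂ = (sinθₙcosφₙ, sinθₙsinφₙ, cosθₙ) = (+0.138658, +0.678803, -0.721110), ω = 2.4208.
R = I cosω + sinω [n̂]ₓ + (1−cosω) n̂n̂ᵀ gives
  R = [-0.717613, +0.640752, +0.272890; -0.311085, +0.055662, -0.948751; -0.623104, -0.765727, +0.159385]
β = atan2(√(R₁₃²+R₂₃²), R₃₃) = 1.410729; α = atan2(R₂₃, R₁₃) mod 2π = 4.992460; γ = atan2(R₃₂, −R₃₁) mod 2π = 5.395452
D^3_{-1,0}(4.9925,1.4107,5.3955) = e^{-i·-1·4.9925}·d^3_{-1,0}(1.4107)·e^{-i·0·5.3955}. Compute d first:
Half-angle: c=0.761375, s=0.648311. N=√(2·24·6·6)=41.569219
The bounds max(0,m−m')=1 and min(l+m,l−m')=3 give 3 terms
  k=1: (−1)^0·41.5692/(12)·0.7614^5·0.6483^1 = +0.574603
  k=2: (−1)^1·41.5692/(4)·0.7614^3·0.6483^3 = -1.249854
  k=3: (−1)^2·41.5692/(12)·0.7614^1·0.6483^5 = +0.302070
d^3_{-1,0}(1.4107) = +0.574603 -1.249854 +0.302070 = -0.373180
Phases: e^{-i·(-1)·4.9925}=+0.276424-0.961036i, e^{-i·(0)·5.3955}=+1.000000+0.000000i ⇒ D=-0.103156+0.358640i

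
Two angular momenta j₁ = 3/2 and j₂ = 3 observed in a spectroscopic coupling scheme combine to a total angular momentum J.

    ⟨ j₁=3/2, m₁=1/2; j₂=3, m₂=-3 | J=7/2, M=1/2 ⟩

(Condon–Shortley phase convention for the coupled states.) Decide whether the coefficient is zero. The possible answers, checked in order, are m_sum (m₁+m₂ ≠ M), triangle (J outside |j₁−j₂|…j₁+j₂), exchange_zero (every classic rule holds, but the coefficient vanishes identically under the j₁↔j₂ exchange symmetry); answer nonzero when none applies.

m-sum: m₁+m₂ = 1/2+(-3) = -5/2, M = 1/2  ✗ ⇒ coefficient is 0

m_sum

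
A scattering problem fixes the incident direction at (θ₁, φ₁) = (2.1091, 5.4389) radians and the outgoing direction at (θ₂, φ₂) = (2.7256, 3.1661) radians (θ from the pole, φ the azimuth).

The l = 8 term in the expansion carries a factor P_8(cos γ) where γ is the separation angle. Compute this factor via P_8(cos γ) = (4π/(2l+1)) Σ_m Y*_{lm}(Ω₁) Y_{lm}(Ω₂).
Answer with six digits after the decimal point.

Expand P_8 via completeness: Σ_{m} conj(Y_{8,m}) at Ω₁ times Y_{8,m} at Ω₂ —
  m=-8: (0.13562 - 0.06908j) × (0.00036 - 0.00007j) = 0.00004 - 0.00003j  (running Σ = 0.00004 - 0.00003j)
  m=-7: (-0.33851 - 0.13254j) × (0.00327 - 0.00057j) = -0.00118 - 0.00024j  (running Σ = -0.00114 - 0.00028j)
  m=-6: (0.15353 + 0.41629j) × (0.01873 - 0.00277j) = 0.00403 + 0.00737j  (running Σ = 0.00289 + 0.00709j)
  m=-5: (0.08644 - 0.16168j) × (0.07597 - 0.00936j) = 0.00505 - 0.01309j  (running Σ = 0.00795 - 0.00600j)
  m=-4: (0.24012 - 0.05763j) × (0.22219 - 0.02185j) = 0.05209 - 0.01805j  (running Σ = 0.06004 - 0.02405j)
  m=-3: (-0.26496 - 0.18468j) × (0.44948 - 0.03311j) = -0.12521 - 0.07424j  (running Σ = -0.06517 - 0.09829j)
  m=-2: (-0.01093 - 0.09237j) × (0.53994 - 0.02649j) = -0.00835 - 0.04959j  (running Σ = -0.07351 - 0.14788j)
  m=-1: (-0.22596 + 0.25427j) × (0.14736 - 0.00361j) = -0.03238 + 0.03828j  (running Σ = -0.10589 - 0.10959j)
  m=0: (-0.04384 + 0.00000j) × (-0.45439 + 0.00000j) = 0.01992 + 0.00000j  (running Σ = -0.08597 - 0.10959j)
  m=1: (0.22596 + 0.25427j) × (-0.14736 - 0.00361j) = -0.03238 - 0.03828j  (running Σ = -0.11835 - 0.14788j)
  m=2: (-0.01093 + 0.09237j) × (0.53994 + 0.02649j) = -0.00835 + 0.04959j  (running Σ = -0.12670 - 0.09829j)
  m=3: (0.26496 - 0.18468j) × (-0.44948 - 0.03311j) = -0.12521 + 0.07424j  (running Σ = -0.25190 - 0.02405j)
  m=4: (0.24012 + 0.05763j) × (0.22219 + 0.02185j) = 0.05209 + 0.01805j  (running Σ = -0.19981 - 0.00600j)
  m=5: (-0.08644 - 0.16168j) × (-0.07597 - 0.00936j) = 0.00505 + 0.01309j  (running Σ = -0.19476 + 0.00709j)
  m=6: (0.15353 - 0.41629j) × (0.01873 + 0.00277j) = 0.00403 - 0.00737j  (running Σ = -0.19073 - 0.00028j)
  m=7: (0.33851 - 0.13254j) × (-0.00327 - 0.00057j) = -0.00118 + 0.00024j  (running Σ = -0.19191 - 0.00003j)
  m=8: (0.13562 + 0.06908j) × (0.00036 + 0.00007j) = 0.00004 + 0.00003j  (running Σ = -0.19186 - 0.00000j)
Total Σ_m = -0.19186 - 0.00000j. Multiply by 0.739198: -0.14183 - 0.00000j. P_8(cos γ) = -0.141826

-0.141826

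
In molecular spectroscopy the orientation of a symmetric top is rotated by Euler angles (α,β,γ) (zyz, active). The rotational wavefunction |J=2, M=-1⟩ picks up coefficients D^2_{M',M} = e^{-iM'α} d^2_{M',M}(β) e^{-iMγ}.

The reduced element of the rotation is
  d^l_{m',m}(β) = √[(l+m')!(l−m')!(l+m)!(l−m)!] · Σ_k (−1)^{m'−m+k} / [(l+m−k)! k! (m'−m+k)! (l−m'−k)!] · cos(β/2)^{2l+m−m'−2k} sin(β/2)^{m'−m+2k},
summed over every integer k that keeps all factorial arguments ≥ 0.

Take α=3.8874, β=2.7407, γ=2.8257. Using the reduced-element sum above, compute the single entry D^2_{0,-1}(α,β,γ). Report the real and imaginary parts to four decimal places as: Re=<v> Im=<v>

Re=-0.4183 Im=0.1367

D^2_{0,-1}(3.8874,2.7407,2.8257) = e^{-i·0·3.8874}·d^2_{0,-1}(2.7407)·e^{-i·-1·2.8257}. Compute d first:
Half-angle: c=0.199107, s=0.979978. N=√(2·2·1·6)=4.898979
k∈{0,1} keeps every argument non-negative
  k=0: (−1)^1·4.8990/(2)·0.1991^3·0.9800^1 = -0.018947
  k=1: (−1)^2·4.8990/(2)·0.1991^1·0.9800^3 = +0.458997
d^2_{0,-1}(2.7407) = -0.018947 +0.458997 = +0.440050
Phases: e^{-i·(0)·3.8874}=+1.000000+0.000000i, e^{-i·(-1)·2.8257}=-0.950519+0.310665i ⇒ D=-0.418276+0.136708i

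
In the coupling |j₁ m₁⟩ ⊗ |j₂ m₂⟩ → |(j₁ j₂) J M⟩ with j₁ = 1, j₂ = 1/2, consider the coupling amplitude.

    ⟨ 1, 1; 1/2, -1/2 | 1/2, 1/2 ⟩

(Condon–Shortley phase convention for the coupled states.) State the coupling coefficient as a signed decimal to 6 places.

√[2·1!1!0!/3! · 2!0!0!1!1!0!] = √(2/3)
  +(−1)^0/∏(0,1,0,0,1,0)! = 1  (running 1)
⟨..|..⟩ = √(2/3)·(1) = +0.816497

+√(2/3) ≈ +0.816497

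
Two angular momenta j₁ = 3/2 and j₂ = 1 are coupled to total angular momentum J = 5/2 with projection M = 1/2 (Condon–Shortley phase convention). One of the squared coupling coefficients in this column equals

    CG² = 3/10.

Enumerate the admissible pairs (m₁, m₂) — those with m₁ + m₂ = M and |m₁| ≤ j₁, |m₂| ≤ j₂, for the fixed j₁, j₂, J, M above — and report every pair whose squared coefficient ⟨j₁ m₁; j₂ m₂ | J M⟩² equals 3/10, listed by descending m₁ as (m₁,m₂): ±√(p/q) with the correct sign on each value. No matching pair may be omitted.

(-1/2,1): +√(3/10)

Admissible pairs with m₁+m₂ = M = 1/2: (-1/2,1), (1/2,0), (3/2,-1)
  (m₁,m₂)=(3/2,-1): CG² = 1/10, CG = +√(1/10)
  (m₁,m₂)=(1/2,0): CG² = 3/5, CG = +√(3/5)
  (m₁,m₂)=(-1/2,1): CG² = 3/10, CG = +√(3/10)   ← matches the target
Pairs with CG² = 3/10: (-1/2,1): +√(3/10)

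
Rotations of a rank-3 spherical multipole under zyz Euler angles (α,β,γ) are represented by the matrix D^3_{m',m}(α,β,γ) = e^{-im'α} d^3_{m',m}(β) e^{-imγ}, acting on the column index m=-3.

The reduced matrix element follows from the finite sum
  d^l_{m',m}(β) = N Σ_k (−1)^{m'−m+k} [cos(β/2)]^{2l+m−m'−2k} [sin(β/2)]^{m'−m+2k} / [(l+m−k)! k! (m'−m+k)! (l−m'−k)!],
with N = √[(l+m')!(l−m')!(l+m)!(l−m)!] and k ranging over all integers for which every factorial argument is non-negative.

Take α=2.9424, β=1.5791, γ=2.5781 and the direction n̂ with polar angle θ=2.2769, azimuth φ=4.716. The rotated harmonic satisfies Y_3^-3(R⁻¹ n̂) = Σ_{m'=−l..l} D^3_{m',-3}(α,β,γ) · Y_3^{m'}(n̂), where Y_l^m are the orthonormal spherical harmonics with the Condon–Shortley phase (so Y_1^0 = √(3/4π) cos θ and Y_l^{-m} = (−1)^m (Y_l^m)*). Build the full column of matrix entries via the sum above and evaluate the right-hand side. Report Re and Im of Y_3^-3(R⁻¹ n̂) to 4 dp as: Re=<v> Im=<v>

Re=0.1797 Im=-0.3614

Need the full column D^3_{m',-3} for m'=−3..3 at α=2.9424, β=1.5791, γ=2.5781.
cos(β/2)=0.704165, sin(β/2)=0.710036
d^3_{-3,-3}: single k=0 term ⇒ +0.121912;  D = -0.080135-0.091874i
d^3_{-2,-3}: single k=0 term ⇒ -0.301112;  D = -0.149111-0.261600i
d^3_{-1,-3}: single k=0 term ⇒ +0.480070;  D = -0.150501-0.455869i
d^3_{0,-3}: single k=0 term ⇒ -0.558959;  D = -0.066738-0.554961i
d^3_{1,-3}: single k=0 term ⇒ +0.488109;  D = +0.038769-0.486567i
d^3_{2,-3}: single k=0 term ⇒ -0.311281;  D = +0.085637-0.299270i
d^3_{3,-3}: single k=0 term ⇒ +0.128140;  D = +0.058933-0.113784i
Y_3^{m'}(θ=2.2769,φ=4.716) and Σ D·Y over m':
  (-0.0801-0.0919i)·(-0.0020-0.1838i)  (-0.1491-0.2616i)·(+0.3839-0.0028i)  (-0.1505-0.4559i)·(+0.0010+0.2718i)  (-0.0667-0.5550i)·(+0.2167+0.0000i)  (+0.0388-0.4866i)·(-0.0010+0.2718i)  (+0.0856-0.2993i)·(+0.3839+0.0028i)  (+0.0589-0.1138i)·(+0.0020-0.1838i)
Y_3^-3(R⁻¹ n̂) = +0.179695-0.361408i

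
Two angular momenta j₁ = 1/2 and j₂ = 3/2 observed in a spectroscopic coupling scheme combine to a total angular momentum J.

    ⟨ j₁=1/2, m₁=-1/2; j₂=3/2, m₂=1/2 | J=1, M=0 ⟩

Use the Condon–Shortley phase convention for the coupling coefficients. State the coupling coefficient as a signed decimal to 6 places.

j₁+j₂−J=1  J+j₁−j₂=0  J−j₁+j₂=2  j₁+j₂+J+1=4
(j₁±m₁, j₂±m₂, J±M) = (0,1,2,1,1,1)
P² = 1/2
sum k=1..1:
  [1] −1/1 = -1
S = -1
C² = P²·S² = 1/2 ; C = -0.707107

-0.707107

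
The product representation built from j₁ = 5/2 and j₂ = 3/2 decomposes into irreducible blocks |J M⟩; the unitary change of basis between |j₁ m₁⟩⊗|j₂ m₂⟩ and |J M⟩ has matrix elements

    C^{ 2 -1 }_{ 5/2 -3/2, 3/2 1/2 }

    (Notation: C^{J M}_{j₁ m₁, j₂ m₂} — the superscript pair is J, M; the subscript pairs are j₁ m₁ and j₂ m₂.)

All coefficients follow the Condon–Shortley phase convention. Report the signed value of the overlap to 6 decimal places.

+0.154303  (= +√(1/42))

j₁+j₂−J=2  J+j₁−j₂=3  J−j₁+j₂=1  j₁+j₂+J+1=7
(j₁±m₁, j₂±m₂, J±M) = (1,4,2,1,1,3)
P² = 24/7
sum k=1..2:
  [1] −1/6 = -1/6
  [2] +1/4 = 1/4
S = 1/12
C² = P²·S² = 1/42 ; C = +0.154303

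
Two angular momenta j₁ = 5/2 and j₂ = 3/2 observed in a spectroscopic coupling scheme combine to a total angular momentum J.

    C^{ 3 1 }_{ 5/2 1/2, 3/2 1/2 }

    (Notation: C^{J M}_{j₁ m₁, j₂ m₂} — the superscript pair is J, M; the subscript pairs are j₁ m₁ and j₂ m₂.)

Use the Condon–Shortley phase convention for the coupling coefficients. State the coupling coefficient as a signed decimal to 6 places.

-0.129099

triangle: 1!·4!·2!/8! = 48/40320
(j±m)!: 3!·2!·2!·1!·4!·2! = 1152
prefactor² = (2J+1)·Δ·N² = 48/5
  k=0: +1/(0!·1!·2!·2!·2!·0!) = 1/8
  k=1: −1/(1!·0!·1!·1!·3!·1!) = -1/6
Σ = -1/24  ⇒  CG² = 48/5·(-1/24)² = 1/60
CG = −√(1/60) = -0.129099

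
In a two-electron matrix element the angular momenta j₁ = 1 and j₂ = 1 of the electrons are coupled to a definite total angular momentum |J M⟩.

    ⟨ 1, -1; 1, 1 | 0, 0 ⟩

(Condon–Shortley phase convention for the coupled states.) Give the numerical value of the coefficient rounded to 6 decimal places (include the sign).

j₁+j₂−J=2  J+j₁−j₂=0  J−j₁+j₂=0  j₁+j₂+J+1=3
(j₁±m₁, j₂±m₂, J±M) = (0,2,2,0,0,0)
P² = 4/3
sum k=2..2:
  [2] +1/2 = 1/2
S = 1/2
C² = P²·S² = 1/3 ; C = +0.577350

+0.577350  (= +√(1/3))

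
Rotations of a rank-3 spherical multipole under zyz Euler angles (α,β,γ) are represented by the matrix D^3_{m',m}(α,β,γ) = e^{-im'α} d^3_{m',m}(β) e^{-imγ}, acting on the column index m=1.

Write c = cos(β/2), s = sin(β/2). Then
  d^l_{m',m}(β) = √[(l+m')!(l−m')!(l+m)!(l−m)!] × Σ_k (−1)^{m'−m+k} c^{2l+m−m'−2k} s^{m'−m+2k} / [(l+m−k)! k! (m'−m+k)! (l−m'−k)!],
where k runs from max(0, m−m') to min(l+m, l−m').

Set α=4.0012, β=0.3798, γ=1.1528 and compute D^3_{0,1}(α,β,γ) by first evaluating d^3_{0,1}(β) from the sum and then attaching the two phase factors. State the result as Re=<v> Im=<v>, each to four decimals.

Re=0.2159 Im=-0.4860

D^3_{0,1}(4.0012,0.3798,1.1528) = e^{-i·0·4.0012}·d^3_{0,1}(0.3798)·e^{-i·1·1.1528}. Compute d first:
Half-angle: c=0.982023, s=0.188761. N=√(6·6·24·2)=41.569219
Admissible k: 1..3 (factorial args all ≥0)
  k=1: (−1)^0·41.5692/(12)·0.9820^5·0.1888^1 = +0.597188
  k=2: (−1)^1·41.5692/(4)·0.9820^3·0.1888^3 = -0.066193
  k=3: (−1)^2·41.5692/(12)·0.9820^1·0.1888^5 = +0.000815
d^3_{0,1}(0.3798) = +0.597188 -0.066193 +0.000815 = +0.531810
Phases: e^{-i·(0)·4.0012}=+1.000000+0.000000i, e^{-i·(1)·1.1528}=+0.405930-0.913904i ⇒ D=+0.215878-0.486023i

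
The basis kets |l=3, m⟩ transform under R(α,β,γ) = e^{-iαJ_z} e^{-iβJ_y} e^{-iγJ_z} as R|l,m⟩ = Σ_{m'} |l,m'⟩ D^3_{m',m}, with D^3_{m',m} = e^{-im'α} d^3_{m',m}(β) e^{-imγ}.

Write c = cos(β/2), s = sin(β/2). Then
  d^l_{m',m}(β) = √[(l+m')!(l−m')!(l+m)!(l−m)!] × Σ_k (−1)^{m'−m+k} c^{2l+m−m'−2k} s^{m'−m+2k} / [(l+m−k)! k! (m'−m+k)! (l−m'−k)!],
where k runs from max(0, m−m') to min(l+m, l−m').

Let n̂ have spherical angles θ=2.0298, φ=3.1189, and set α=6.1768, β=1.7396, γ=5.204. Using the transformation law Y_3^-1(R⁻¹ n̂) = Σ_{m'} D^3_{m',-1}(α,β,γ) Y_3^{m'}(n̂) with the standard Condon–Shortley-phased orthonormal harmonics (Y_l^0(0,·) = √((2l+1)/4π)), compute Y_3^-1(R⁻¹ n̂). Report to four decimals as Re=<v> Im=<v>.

Need the full column D^3_{m',-1} for m'=−3..3 at α=6.1768, β=1.7396, γ=5.2040.
cos(β/2)=0.644979, sin(β/2)=0.764200
d^3_{-3,-1}: single k=2 term ⇒ +0.391420;  D = +0.067168-0.385614i
d^3_{-2,-1}: k∈[1..2] ⇒ +0.269734 -0.757336 = -0.487602;  D = -0.134208+0.468768i
d^3_{-1,-1}: k∈[0..2] ⇒ +0.071990 -0.808514 +0.851277 = +0.114754;  D = +0.043121-0.106344i
d^3_{0,-1}: k∈[0..2] ⇒ -0.295479 +1.244430 -0.582333 = +0.366618;  D = +0.173061-0.323200i
d^3_{1,-1}: k∈[0..2] ⇒ +0.606385 -1.135036 +0.199178 = -0.329473;  D = -0.185489+0.272298i
d^3_{2,-1}: k∈[0..1] ⇒ -0.757336 +0.531595 = -0.225741;  D = -0.146181+0.172017i
d^3_{3,-1}: single k=0 term ⇒ +0.549497;  D = +0.398284-0.378572i
Y_3^{m'}(θ=2.0298,φ=3.1189) and Σ D·Y over m':
  (+0.0672-0.3856i)·(-0.2999-0.0204i)  (-0.1342+0.4688i)·(-0.3635-0.0165i)  (+0.0431-0.1063i)·(+0.0054+0.0001i)  (+0.1731-0.3232i)·(+0.3337+0.0000i)  (-0.1855+0.2723i)·(-0.0054+0.0001i)  (-0.1462+0.1720i)·(-0.3635+0.0165i)  (+0.3983-0.3786i)·(+0.2999-0.0204i)
Y_3^-1(R⁻¹ n̂) = +0.249475-0.350465i

Re=0.2495 Im=-0.3505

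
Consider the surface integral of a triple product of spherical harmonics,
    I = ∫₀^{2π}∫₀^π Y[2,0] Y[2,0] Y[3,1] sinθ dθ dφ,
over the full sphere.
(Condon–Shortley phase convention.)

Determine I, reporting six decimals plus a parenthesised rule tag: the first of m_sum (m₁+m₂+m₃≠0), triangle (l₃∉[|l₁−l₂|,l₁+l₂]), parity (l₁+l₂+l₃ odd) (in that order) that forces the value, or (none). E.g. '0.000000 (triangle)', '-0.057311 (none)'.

0.000000 (m_sum)

m-sum = 0 + 0 + 1 = 1 ≠ 0 ⇒ I = 0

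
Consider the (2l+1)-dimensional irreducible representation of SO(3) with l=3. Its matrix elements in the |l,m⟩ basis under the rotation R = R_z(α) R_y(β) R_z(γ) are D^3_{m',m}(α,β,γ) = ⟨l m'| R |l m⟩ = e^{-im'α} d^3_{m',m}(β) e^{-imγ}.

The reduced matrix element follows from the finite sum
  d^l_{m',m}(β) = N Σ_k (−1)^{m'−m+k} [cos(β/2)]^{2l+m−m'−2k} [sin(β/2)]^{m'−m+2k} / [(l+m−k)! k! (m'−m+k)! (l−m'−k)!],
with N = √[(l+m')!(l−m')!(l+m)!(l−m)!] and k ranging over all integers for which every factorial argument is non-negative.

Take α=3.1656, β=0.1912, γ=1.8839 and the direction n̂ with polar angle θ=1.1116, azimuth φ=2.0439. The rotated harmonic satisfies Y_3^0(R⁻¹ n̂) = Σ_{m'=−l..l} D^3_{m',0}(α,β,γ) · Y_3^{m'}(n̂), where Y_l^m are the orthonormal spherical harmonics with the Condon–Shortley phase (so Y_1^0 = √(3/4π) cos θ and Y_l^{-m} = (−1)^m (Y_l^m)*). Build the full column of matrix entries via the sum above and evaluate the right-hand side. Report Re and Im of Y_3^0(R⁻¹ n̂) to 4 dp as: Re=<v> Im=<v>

Re=-0.3237 Im=0.0000

Need the full column D^3_{m',0} for m'=−3..3 at α=3.1656, β=0.1912, γ=1.8839.
cos(β/2)=0.995434, sin(β/2)=0.095454
d^3_{-3,0}: single k=3 term ⇒ +0.003837;  D = -0.003827-0.000276i
d^3_{-2,0}: k∈[2..3] ⇒ +0.049001 -0.000451 = +0.048550;  D = +0.048494+0.002330i
d^3_{-1,0}: k∈[1..3] ⇒ +0.323183 -0.008915 +0.000027 = +0.314295;  D = -0.314205-0.007545i
d^3_{0,0}: k∈[0..3] ⇒ +0.972914 -0.080516 +0.000740 -0.000001 = +0.893137;  D = +0.893137+0.000000i
d^3_{1,0}: k∈[0..2] ⇒ -0.323183 +0.008915 -0.000027 = -0.314295;  D = +0.314205-0.007545i
d^3_{2,0}: k∈[0..1] ⇒ +0.049001 -0.000451 = +0.048550;  D = +0.048494-0.002330i
d^3_{3,0}: single k=0 term ⇒ -0.003837;  D = +0.003827-0.000276i
Y_3^{m'}(θ=1.1116,φ=2.0439) and Σ D·Y over m':
  (-0.0038-0.0003i)·(+0.2971+0.0454i)  (+0.0485+0.0023i)·(-0.2128+0.2953i)  (-0.3142-0.0075i)·(+0.0023+0.0046i)  (+0.8931+0.0000i)·(-0.3337+0.0000i)  (+0.3142-0.0075i)·(-0.0023+0.0046i)  (+0.0485-0.0023i)·(-0.2128-0.2953i)  (+0.0038-0.0003i)·(-0.2971+0.0454i)
Y_3^0(R⁻¹ n̂) = -0.323746-0.000000i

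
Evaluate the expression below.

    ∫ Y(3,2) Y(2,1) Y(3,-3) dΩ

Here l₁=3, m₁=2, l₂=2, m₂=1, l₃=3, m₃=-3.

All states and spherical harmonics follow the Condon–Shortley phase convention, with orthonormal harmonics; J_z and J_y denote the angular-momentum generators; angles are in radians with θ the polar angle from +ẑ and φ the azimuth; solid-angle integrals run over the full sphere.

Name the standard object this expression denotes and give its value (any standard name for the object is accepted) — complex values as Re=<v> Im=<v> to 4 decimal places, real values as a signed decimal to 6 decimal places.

Gaunt coefficient, -0.210261

This is a Gaunt coefficient — the integral of a triple product of spherical harmonics over the sphere.
m-sum 0 ✓  L=8 even ✓  1≤3≤5 ✓
Π(2lᵢ+1) = 7×5×7 = 245
triangle coeff Δ(3,2,3) = 1/3780
Σ_t [0,2]: t=0:+1/24 t=1:−1/4 t=2:+1/24 = -1/6
(3j)²=4/105 [(3 2 3; 0 0 0)], sign=+1
Σ_t [1,1]: t=1:−1/48 = -1/48
(3j)²=5/84 [(3 2 3; 2 1 -3)], sign=-1
⇒ 4πI² = 5/9
I = (-1)√(5/9/(4π)) = -0.21026104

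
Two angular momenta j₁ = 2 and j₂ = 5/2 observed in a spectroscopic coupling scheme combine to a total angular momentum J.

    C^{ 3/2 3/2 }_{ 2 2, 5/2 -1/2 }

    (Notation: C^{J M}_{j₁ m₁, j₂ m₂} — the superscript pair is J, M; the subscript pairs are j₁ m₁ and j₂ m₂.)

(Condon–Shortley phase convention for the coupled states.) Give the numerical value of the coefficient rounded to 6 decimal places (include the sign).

triangle: 3!·1!·2!/7! = 12/5040
(j±m)!: 4!·0!·2!·3!·3!·0! = 1728
prefactor² = (2J+1)·Δ·N² = 576/35
  k=0: +1/(0!·3!·0!·2!·1!·0!) = 1/12
Σ = 1/12  ⇒  CG² = 576/35·(1/12)² = 4/35
CG = +√(4/35) = +0.338062

+0.338062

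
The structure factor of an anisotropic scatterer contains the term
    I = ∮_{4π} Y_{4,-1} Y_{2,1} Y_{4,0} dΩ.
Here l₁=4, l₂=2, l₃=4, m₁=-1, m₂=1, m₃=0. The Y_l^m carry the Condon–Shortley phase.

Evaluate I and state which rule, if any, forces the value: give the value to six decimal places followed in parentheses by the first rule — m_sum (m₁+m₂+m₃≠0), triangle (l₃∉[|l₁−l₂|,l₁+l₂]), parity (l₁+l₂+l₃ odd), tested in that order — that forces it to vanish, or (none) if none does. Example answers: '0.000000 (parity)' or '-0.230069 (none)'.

Checks pass: Σm=0; 10 even; l₃=4∈[2,6].
(2·4+1)(2·2+1)(2·4+1) = 405
Δ: 2! 6! 2! / 11! → 1/13860
sum: t=0:+1/192 t=1:−1/36 t=2:+1/192 = -5/288
3j²(4 2 4; 0 0 0) = Δ·Π!·Σ² = 20/693  (sign -1)
sum: t=1:−1/96 t=2:+1/72 = 1/288
3j²(4 2 4; -1 1 0) = Δ·Π!·Σ² = 1/462  (sign +1)
combine: 4πI² = 405·20/693·1/462 = 150/5929
take √, sign -1: I = -0.04486937
No selection rule forces the value: the integral is nonzero (none).

-0.044869 (none)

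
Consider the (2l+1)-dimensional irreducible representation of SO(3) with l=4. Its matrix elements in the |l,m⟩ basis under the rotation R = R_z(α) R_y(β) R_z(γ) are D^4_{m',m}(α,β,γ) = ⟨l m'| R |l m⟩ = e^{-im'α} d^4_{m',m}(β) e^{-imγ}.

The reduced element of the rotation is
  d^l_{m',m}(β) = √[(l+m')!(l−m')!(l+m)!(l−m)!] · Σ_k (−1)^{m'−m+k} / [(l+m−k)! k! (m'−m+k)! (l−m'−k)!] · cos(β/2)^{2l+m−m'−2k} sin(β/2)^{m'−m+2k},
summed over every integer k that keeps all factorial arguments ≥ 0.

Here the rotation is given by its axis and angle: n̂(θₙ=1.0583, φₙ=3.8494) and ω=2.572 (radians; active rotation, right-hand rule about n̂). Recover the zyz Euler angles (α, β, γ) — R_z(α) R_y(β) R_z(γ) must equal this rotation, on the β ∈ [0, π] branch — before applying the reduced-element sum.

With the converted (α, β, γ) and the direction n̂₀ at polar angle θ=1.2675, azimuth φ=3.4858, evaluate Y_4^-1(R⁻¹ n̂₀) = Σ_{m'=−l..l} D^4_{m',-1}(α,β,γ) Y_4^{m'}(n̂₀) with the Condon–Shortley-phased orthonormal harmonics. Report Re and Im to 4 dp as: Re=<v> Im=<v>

Re=-0.1099 Im=0.1696

Axis–angle → zyz. n̂ = (sinθₙcosφₙ, sinθₙsinφₙ, cosθₙ) = (-0.662174, -0.566638, +0.490354), ω = 2.5720.
R = I cosω + sinω [n̂]ₓ + (1−cosω) n̂n̂ᵀ gives
  R = [-0.034398, +0.426744, -0.903718; +0.955630, -0.250656, -0.154736; -0.292555, -0.868942, -0.399188]
β = atan2(√(R₁₃²+R₂₃²), R₃₃) = 1.981427; α = atan2(R₂₃, R₁₃) mod 2π = 3.311170; γ = atan2(R₃₂, −R₃₁) mod 2π = 5.037148
Need the full column D^4_{m',-1} for m'=−4..4 at α=3.3112, β=1.9814, γ=5.0371.
cos(β/2)=0.548093, sin(β/2)=0.836417
d^4_{-4,-1}: single k=3 term ⇒ +0.216588;  D = +0.182611-0.116464i
d^4_{-3,-1}: k∈[2..3] ⇒ +0.150537 -0.584290 = -0.433753;  D = +0.321100-0.291611i
d^4_{-2,-1}: k∈[1..3] ⇒ +0.052728 -0.613970 +0.953220 = +0.391978;  D = +0.241538-0.308716i
d^4_{-1,-1}: k∈[0..3] ⇒ +0.008144 -0.284488 +1.325046 -1.028601 = +0.020102;  D = -0.009537+0.017695i
d^4_{0,-1}: k∈[0..3] ⇒ -0.055580 +0.776618 -1.808608 +0.701989 = -0.385581;  D = -0.123031+0.365426i
d^4_{1,-1}: k∈[0..3] ⇒ +0.189659 -1.325046 +1.542901 -0.239543 = +0.167970;  D = -0.025961+0.165952i
d^4_{2,-1}: k∈[0..2] ⇒ -0.409314 +1.429830 -0.665965 = +0.354551;  D = -0.005104-0.354515i
d^4_{3,-1}: k∈[0..1] ⇒ +0.584290 -0.816426 = -0.232136;  D = -0.042466-0.228219i
d^4_{4,-1}: single k=0 term ⇒ -0.504397;  D = +0.174638+0.473200i
Y_4^{m'}(θ=1.2675,φ=3.4858) and Σ D·Y over m':
  (+0.1826-0.1165i)·(+0.0708-0.3602i)  (+0.3211-0.2916i)·(-0.1666+0.2790i)  (+0.2415-0.3087i)·(-0.0884+0.0727i)  (-0.0095+0.0177i)·(+0.3015-0.1081i)  (-0.1230+0.3654i)·(+0.0637+0.0000i)  (-0.0260+0.1660i)·(-0.3015-0.1081i)  (-0.0051-0.3545i)·(-0.0884-0.0727i)  (-0.0425-0.2282i)·(+0.1666+0.2790i)  (+0.1746+0.4732i)·(+0.0708+0.3602i)
Y_4^-1(R⁻¹ n̂) = -0.109904+0.169632i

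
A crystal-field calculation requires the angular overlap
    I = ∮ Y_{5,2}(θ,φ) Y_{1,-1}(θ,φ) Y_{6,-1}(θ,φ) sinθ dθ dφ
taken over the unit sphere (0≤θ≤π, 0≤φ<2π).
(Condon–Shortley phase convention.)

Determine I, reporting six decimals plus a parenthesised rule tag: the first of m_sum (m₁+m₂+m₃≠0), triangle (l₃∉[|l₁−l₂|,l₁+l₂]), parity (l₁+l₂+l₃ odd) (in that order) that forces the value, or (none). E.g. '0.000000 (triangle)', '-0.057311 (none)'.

-0.129207 (none)

Rules hold: Σm=0, L=12 even, 4≤6≤6.
N = 11·3·13 = 429
Δ = 0!·10!·2!/13! = 1/858
Racah Σ t=0..0: t=0:+1/14400 = 1/14400
⇒ 3j(5 1 6; 0 0 0)² = 6/143, sgn +1
Racah Σ t=0..0: t=0:+1/60480 = 1/60480
⇒ 3j(5 1 6; 2 -1 -1)² = 5/429, sgn -1
4πI² = N·(3j₀)²·(3jₘ)² = 30/143
I = -1·√(0.20979/4π) = -0.12920749
No selection rule forces the value: the integral is nonzero (none).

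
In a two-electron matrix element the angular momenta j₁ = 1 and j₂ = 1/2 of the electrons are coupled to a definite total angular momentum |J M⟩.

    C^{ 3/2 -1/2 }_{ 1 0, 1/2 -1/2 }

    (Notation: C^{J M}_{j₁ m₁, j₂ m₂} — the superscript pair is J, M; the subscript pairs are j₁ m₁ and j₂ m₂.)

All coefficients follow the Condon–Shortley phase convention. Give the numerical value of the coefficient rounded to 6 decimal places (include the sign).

j₁+j₂−J=0  J+j₁−j₂=2  J−j₁+j₂=1  j₁+j₂+J+1=4
(j₁±m₁, j₂±m₂, J±M) = (1,1,0,1,1,2)
P² = 2/3
sum k=0..0:
  [0] +1/1 = 1
S = 1
C² = P²·S² = 2/3 ; C = +0.816497

+0.816497  (= +√(2/3))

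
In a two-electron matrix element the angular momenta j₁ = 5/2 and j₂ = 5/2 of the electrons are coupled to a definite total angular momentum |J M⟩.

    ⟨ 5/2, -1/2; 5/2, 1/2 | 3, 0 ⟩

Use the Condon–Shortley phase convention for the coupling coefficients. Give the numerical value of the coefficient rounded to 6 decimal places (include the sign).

-0.298142  (= −√(4/45))

j₁+j₂−J=2  J+j₁−j₂=3  J−j₁+j₂=3  j₁+j₂+J+1=9
(j₁±m₁, j₂±m₂, J±M) = (2,3,3,2,3,3)
P² = 36/5
sum k=0..2:
  [0] +1/72 = 1/72
  [1] −1/4 = -1/4
  [2] +1/8 = 1/8
S = -1/9
C² = P²·S² = 4/45 ; C = -0.298142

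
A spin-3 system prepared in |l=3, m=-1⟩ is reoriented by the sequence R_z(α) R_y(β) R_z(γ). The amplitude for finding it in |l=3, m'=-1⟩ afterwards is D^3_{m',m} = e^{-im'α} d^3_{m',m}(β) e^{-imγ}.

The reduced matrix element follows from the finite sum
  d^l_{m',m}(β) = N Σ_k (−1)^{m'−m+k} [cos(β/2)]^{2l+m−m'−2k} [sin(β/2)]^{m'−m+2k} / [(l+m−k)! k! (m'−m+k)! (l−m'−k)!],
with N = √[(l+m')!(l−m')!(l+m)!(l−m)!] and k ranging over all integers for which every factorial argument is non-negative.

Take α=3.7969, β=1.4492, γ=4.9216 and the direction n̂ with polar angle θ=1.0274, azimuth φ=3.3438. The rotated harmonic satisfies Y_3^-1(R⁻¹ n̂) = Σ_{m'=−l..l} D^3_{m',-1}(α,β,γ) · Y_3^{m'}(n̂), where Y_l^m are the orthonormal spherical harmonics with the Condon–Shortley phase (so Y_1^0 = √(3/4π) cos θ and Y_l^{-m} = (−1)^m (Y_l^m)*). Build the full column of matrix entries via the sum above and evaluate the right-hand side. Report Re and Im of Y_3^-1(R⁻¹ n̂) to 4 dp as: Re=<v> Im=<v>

Re=0.2181 Im=0.3815

Need the full column D^3_{m',-1} for m'=−3..3 at α=3.7969, β=1.4492, γ=4.9216.
cos(β/2)=0.748765, sin(β/2)=0.662836
d^3_{-3,-1}: single k=2 term ⇒ +0.534859;  D = -0.440124-0.303915i
d^3_{-2,-1}: k∈[1..2] ⇒ +0.493324 -0.773186 = -0.279862;  D = -0.279498+0.014259i
d^3_{-1,-1}: k∈[0..2] ⇒ +0.176227 -1.104799 +0.649331 = -0.279241;  D = +0.212442-0.181230i
d^3_{0,-1}: k∈[0..2] ⇒ -0.540410 +1.270475 -0.331869 = +0.398196;  D = +0.082701-0.389514i
d^3_{1,-1}: k∈[0..2] ⇒ +0.828599 -0.865775 +0.084808 = +0.047633;  D = +0.020551+0.042971i
d^3_{2,-1}: k∈[0..1] ⇒ -0.773186 +0.302953 = -0.470233;  D = +0.419374+0.212707i
d^3_{3,-1}: single k=0 term ⇒ +0.419141;  D = +0.411919-0.077476i
Y_3^{m'}(θ=1.0274,φ=3.3438) and Σ D·Y over m':
  (-0.4401-0.3039i)·(-0.2150+0.1492i)  (-0.2795+0.0143i)·(+0.3559-0.1523i)  (+0.2124-0.1812i)·(-0.0912+0.0187i)  (+0.0827-0.3895i)·(-0.3209+0.0000i)  (+0.0206+0.0430i)·(+0.0912+0.0187i)  (+0.4194+0.2127i)·(+0.3559+0.1523i)  (+0.4119-0.0775i)·(+0.2150+0.1492i)
Y_3^-1(R⁻¹ n̂) = +0.218144+0.381537i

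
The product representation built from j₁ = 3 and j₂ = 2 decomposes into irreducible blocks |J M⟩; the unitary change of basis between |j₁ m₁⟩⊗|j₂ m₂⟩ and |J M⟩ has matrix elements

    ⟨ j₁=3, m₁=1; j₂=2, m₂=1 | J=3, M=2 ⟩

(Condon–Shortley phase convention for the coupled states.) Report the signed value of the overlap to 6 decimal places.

j₁+j₂−J=2  J+j₁−j₂=4  J−j₁+j₂=2  j₁+j₂+J+1=9
(j₁±m₁, j₂±m₂, J±M) = (4,2,3,1,5,1)
P² = 64
sum k=1..2:
  [1] −1/12 = -1/12
  [2] +1/48 = 1/48
S = -1/16
C² = P²·S² = 1/4 ; C = -0.500000

−√(1/4) ≈ -0.500000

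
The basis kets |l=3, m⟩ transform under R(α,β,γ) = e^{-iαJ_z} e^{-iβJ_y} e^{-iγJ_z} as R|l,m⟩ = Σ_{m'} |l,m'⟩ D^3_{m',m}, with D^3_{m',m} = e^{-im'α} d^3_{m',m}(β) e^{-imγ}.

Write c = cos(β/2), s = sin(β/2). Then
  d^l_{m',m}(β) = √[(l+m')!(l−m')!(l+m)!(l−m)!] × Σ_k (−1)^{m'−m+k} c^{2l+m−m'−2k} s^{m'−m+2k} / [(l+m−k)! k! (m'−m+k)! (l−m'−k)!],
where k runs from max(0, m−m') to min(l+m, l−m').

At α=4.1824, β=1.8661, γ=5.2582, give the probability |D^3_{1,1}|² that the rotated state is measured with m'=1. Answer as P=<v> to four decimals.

First d^3_{1,1}(β=1.8661), then the phase factors e^{-i(1)α} and e^{-i(1)γ}:
Half-angle: c=0.595386, s=0.803440. N=√(24·2·24·2)=48.000000
k∈{0,1,2} keeps every argument non-negative
  k=0: (−1)^0·48.0000/(48)·0.5954^6·0.8034^0 = +0.044544
  k=1: (−1)^1·48.0000/(6)·0.5954^4·0.8034^2 = -0.648921
  k=2: (−1)^2·48.0000/(8)·0.5954^2·0.8034^4 = +0.886261
d^3_{1,1}(1.8661) = +0.044544 -0.648921 +0.886261 = +0.281885
|D^3_{1,1}|² = |d^3_{1,1}(β)|² = (+0.281885)² = 0.079459 (the z-rotation phases have unit modulus)

P=0.0795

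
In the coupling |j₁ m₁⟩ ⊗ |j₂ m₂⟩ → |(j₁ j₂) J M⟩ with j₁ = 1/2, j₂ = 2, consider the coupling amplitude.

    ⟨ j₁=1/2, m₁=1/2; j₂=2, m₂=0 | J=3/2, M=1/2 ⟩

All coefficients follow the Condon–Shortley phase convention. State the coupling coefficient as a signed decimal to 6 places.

triangle: 1!·0!·3!/5! = 6/120
(j±m)!: 1!·0!·2!·2!·2!·1! = 8
prefactor² = (2J+1)·Δ·N² = 8/5
  k=0: +1/(0!·1!·0!·2!·0!·1!) = 1/2
Σ = 1/2  ⇒  CG² = 8/5·(1/2)² = 2/5
CG = +√(2/5) = +0.632456

+0.632456  (= +√(2/5))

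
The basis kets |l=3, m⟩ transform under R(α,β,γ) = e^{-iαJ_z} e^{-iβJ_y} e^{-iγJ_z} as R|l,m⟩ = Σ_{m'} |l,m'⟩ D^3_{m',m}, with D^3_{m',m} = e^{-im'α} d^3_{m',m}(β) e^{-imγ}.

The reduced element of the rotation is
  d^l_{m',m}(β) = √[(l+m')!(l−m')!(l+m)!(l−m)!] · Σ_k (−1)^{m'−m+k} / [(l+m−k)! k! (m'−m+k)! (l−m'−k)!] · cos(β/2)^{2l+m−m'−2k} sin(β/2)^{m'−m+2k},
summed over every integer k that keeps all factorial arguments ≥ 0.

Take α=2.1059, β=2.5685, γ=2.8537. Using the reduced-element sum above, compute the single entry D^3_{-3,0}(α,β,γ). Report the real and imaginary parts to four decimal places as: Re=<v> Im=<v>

D^3_{-3,0}(2.1059,2.5685,2.8537) = e^{-i·-3·2.1059}·d^3_{-3,0}(2.5685)·e^{-i·0·2.8537}. Compute d first:
c=cos(2.568500/2)=0.282641, s=sin(2.568500/2)=0.959226; N=√[1·720·6·6]=160.996894
k: max(0,(0)−(-3))=3 … min(3+(0),3−(-3))=3
  k=3: (−1)^0·160.9969/(36)·0.2826^3·0.9592^3 = +0.089122
d^3_{-3,0}(2.5685) = +0.089122
Attach z-rotation phases: D = e^{-i(-3)(2.1059)}·(+0.089122)·e^{-i(0)(2.8537)} = +0.089069+0.003075i

Re=0.0891 Im=0.0031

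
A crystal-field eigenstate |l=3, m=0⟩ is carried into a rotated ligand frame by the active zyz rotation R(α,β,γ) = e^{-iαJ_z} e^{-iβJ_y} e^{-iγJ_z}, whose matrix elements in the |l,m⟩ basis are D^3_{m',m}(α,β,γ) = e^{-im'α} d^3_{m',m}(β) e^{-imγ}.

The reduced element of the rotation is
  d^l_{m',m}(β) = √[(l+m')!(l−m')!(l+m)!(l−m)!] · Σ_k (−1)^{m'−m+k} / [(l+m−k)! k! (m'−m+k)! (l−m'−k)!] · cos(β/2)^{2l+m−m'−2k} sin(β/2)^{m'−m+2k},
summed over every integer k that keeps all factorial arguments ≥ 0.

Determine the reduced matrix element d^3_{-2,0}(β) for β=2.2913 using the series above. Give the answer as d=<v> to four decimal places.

d=-0.5102

d^3_{-2,0}(β=2.2913) via the finite sum:
Half-angle: c=0.412454, s=0.910978. N=√(1·120·6·6)=65.726707
k: max(0,(0)−(-2))=2 … min(3+(0),3−(-2))=3
  k=2: (−1)^0·65.7267/(12)·0.4125^4·0.9110^2 = +0.131546
  k=3: (−1)^1·65.7267/(12)·0.4125^2·0.9110^4 = -0.641718
d^3_{-2,0}(2.2913) = +0.131546 -0.641718 = -0.510171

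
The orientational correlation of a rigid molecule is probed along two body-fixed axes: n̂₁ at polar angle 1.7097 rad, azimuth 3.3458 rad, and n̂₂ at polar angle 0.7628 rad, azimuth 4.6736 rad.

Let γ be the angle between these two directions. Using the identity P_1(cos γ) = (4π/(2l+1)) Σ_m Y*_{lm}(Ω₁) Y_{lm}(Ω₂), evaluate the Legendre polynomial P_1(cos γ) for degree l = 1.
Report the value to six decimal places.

Expand P_1 via completeness: Σ_{m} conj(Y_{1,m}) at Ω₁ times Y_{1,m} at Ω₂ —
  m=-1: (-0.335057, -0.069388) × (-0.009257, 0.238539) = (0.019654, -0.079282)  (running Σ = (0.019654, -0.079282))
  m=0: (-0.067651, -0.000000) × (0.353213, 0.000000) = (-0.023895, -0.000000)  (running Σ = (-0.004242, -0.079282))
  m=1: (0.335057, -0.069388) × (0.009257, 0.238539) = (0.019654, 0.079282)  (running Σ = (0.015412, 0.000000))
Accumulated sum (0.015412, 0.000000); after 4π/(2l+1) scaling, (0.064558, 0.000000) ⇒ P_1 = 0.064558

0.064558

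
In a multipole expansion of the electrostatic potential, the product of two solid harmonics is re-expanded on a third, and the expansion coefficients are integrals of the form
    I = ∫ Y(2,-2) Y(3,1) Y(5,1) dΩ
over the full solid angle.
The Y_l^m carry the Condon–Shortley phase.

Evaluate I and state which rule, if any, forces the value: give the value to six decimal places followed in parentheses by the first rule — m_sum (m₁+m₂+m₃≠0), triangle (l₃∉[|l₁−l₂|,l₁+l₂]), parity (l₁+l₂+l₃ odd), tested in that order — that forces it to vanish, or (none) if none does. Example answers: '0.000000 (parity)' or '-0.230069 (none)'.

Rules hold: Σm=0, L=10 even, 1≤5≤5.
N = 5·7·11 = 385
Δ = 0!·4!·6!/11! = 1/2310
Racah Σ t=0..0: t=0:+1/144 = 1/144
⇒ 3j(2 3 5; 0 0 0)² = 10/231, sgn -1
Racah Σ t=0..0: t=0:+1/1152 = 1/1152
⇒ 3j(2 3 5; -2 1 1)² = 1/154, sgn +1
4πI² = N·(3j₀)²·(3jₘ)² = 25/231
I = -1·√(0.108225/4π) = -0.09280237
No selection rule forces the value: the integral is nonzero (none).

-0.092802 (none)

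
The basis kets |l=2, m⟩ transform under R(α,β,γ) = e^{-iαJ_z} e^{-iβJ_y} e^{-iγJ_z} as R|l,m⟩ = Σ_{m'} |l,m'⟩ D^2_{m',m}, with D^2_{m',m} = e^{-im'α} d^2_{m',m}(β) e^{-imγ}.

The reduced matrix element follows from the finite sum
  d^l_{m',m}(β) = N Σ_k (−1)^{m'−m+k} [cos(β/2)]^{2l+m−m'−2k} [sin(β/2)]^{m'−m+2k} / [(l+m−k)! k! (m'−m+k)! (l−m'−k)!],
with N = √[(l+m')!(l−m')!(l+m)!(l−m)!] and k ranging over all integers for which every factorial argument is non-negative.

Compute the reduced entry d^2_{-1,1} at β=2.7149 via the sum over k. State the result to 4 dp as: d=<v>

d^2_{-1,1}(β=2.7149) via the finite sum:
Half-angle: c=0.211732, s=0.977328. N=√(1·6·6·1)=6.000000
k: max(0,(1)−(-1))=2 … min(2+(1),2−(-1))=3
  k=2: (−1)^0·6.0000/(2)·0.2117^2·0.9773^2 = +0.128461
  k=3: (−1)^1·6.0000/(6)·0.2117^0·0.9773^4 = -0.912349
d^2_{-1,1}(2.7149) = +0.128461 -0.912349 = -0.783888

d=-0.7839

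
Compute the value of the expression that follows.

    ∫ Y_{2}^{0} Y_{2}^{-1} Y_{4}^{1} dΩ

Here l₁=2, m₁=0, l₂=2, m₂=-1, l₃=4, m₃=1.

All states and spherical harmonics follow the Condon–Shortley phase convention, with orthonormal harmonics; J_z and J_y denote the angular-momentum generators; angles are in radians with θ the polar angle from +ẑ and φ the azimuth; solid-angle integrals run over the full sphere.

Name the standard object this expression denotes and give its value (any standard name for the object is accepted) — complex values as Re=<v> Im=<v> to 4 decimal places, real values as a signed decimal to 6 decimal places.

This is a Gaunt coefficient — the integral of a triple product of spherical harmonics over the sphere.
Rules hold: Σm=0, L=8 even, 0≤4≤4.
N = 5·5·9 = 225
Δ = 0!·4!·4!/9! = 1/630
Racah Σ t=0..0: t=0:+1/16 = 1/16
⇒ 3j(2 2 4; 0 0 0)² = 2/35, sgn +1
Racah Σ t=0..0: t=0:+1/24 = 1/24
⇒ 3j(2 2 4; 0 -1 1)² = 1/21, sgn -1
4πI² = N·(3j₀)²·(3jₘ)² = 30/49
I = -1·√(0.612245/4π) = -0.22072812

Gaunt coefficient, -0.220728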